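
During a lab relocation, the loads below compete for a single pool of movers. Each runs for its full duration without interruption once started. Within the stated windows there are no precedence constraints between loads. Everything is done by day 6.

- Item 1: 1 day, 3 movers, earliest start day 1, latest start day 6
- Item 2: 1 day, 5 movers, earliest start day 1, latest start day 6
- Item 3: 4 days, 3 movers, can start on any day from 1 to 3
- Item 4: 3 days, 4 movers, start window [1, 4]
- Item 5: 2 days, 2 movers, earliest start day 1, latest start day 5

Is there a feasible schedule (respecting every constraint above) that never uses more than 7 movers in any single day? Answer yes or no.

yes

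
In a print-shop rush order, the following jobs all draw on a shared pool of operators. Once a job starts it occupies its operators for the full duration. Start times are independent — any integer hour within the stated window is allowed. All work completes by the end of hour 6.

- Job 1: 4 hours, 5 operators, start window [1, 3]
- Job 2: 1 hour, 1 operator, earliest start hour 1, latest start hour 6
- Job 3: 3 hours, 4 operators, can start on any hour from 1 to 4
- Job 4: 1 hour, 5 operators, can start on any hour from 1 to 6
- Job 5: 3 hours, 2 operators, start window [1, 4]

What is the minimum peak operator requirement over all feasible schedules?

9

Early-start (Job 1@1, Job 2@1, Job 3@1, Job 4@1, Job 5@1) gives peak 17: h1:17  h2:11  h3:11  h4:5  h5:0  h6:0.
Shift Job 3→4, Job 4→5.
Schedule Job 1@1, Job 2@1, Job 3@4, Job 4@5, Job 5@1: h1:8  h2:7  h3:7  h4:9  h5:9  h6:4 — peak 9.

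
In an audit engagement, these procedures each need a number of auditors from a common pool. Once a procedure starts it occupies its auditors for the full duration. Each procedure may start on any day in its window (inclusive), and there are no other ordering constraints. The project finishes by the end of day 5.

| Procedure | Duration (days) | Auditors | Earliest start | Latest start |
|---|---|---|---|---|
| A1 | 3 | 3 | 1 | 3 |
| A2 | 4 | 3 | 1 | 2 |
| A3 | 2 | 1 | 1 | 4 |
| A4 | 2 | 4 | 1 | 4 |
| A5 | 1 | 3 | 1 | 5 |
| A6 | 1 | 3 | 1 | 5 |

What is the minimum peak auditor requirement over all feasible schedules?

Early-start (A1@1, A2@1, A3@1, A4@1, A5@1, A6@1) gives peak 17: d1:17  d2:11  d3:6  d4:3  d5:0.
Shift A4→4, A5→3, A6→5.
Schedule A1@1, A2@1, A3@1, A4@4, A5@3, A6@5: d1:7  d2:7  d3:9  d4:7  d5:7 — peak 9.

9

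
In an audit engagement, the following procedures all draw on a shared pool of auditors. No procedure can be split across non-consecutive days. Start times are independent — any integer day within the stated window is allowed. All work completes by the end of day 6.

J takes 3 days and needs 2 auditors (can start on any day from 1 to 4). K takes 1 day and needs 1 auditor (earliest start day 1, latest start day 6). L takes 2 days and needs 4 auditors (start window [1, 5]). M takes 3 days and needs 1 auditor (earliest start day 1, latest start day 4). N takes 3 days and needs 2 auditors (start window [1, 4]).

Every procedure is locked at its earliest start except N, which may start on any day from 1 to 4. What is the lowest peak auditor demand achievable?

8

N@1: d1:10  d2:9  d3:5  d4:0  d5:0  d6:0 → peak 10
N@2: d1:8  d2:9  d3:5  d4:2  d5:0  d6:0 → peak 9
N@3: d1:8  d2:7  d3:5  d4:2  d5:2  d6:0 → peak 8
N@4: d1:8  d2:7  d3:3  d4:2  d5:2  d6:2 → peak 8
Best is N@3, peak 8.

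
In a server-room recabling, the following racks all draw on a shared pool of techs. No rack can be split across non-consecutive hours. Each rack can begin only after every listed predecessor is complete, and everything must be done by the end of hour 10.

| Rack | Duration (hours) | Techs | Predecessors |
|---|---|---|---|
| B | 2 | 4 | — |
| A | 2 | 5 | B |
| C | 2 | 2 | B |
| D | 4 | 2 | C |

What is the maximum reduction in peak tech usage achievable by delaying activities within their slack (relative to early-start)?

2

Early-start peak: h1:4  h2:4  h3:7  h4:7  h5:2  h6:2  h7:2  h8:2  h9:0  h10:0 ⇒ 7.
Leveled (B@1, A@3, C@5, D@7): h1:4  h2:4  h3:5  h4:5  h5:2  h6:2  h7:2  h8:2  h9:2  h10:2 ⇒ 5.
Reduction 7 − 5 = 2.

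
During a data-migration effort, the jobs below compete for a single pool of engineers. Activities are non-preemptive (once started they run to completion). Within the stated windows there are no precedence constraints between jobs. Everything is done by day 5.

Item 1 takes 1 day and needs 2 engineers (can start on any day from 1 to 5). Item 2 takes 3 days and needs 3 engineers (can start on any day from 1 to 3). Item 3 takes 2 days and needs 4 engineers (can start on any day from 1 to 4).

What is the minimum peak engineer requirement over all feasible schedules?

5

Early-start (Item 1@1, Item 2@1, Item 3@1) gives peak 9: d1:9  d2:7  d3:3  d4:0  d5:0.
Shift Item 3→4.
Schedule Item 1@1, Item 2@1, Item 3@4: d1:5  d2:3  d3:3  d4:4  d5:4 — peak 5.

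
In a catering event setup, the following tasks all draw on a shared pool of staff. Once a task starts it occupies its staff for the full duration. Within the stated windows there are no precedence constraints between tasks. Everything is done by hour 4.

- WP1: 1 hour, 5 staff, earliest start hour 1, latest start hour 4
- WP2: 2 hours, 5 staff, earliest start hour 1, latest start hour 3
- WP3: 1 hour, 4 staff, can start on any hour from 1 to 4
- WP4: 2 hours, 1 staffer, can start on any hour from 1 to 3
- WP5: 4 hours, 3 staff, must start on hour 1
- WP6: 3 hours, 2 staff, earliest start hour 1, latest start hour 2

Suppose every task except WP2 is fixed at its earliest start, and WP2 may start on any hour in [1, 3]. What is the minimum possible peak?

15

WP2@1: h1:20  h2:11  h3:5  h4:3 → peak 20
WP2@2: h1:15  h2:11  h3:10  h4:3 → peak 15
WP2@3: h1:15  h2:6  h3:10  h4:8 → peak 15
Best is WP2@2, peak 15.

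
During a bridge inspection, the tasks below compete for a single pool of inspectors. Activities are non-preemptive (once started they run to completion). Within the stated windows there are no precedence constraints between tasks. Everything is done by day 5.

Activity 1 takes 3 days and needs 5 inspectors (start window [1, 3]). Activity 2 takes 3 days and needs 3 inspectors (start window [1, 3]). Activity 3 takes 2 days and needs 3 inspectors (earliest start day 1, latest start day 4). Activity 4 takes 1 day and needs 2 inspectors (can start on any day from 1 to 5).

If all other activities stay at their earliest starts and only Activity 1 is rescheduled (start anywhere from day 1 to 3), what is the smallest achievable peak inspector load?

8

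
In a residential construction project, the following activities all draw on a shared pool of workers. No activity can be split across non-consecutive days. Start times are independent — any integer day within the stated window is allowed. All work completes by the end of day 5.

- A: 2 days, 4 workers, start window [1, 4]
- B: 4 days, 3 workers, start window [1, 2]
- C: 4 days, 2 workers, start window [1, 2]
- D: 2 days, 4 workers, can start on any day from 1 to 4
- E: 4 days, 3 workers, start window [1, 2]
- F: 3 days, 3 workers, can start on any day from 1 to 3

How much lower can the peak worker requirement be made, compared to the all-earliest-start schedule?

Early-start peak: d1:19  d2:19  d3:11  d4:8  d5:0 ⇒ 19.
Leveled (A@1, B@1, C@1, D@3, E@1, F@1): d1:15  d2:15  d3:15  d4:12  d5:0 ⇒ 15.
Reduction 19 − 15 = 4.

4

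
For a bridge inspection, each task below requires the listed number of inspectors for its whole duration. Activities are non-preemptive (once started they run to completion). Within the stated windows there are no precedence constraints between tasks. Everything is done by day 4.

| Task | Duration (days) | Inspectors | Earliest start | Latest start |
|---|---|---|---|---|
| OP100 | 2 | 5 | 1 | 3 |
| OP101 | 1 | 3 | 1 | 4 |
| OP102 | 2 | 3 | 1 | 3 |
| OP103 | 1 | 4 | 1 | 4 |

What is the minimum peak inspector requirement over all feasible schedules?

Early-start (OP100@1, OP101@1, OP102@1, OP103@1) gives peak 15: d1:15  d2:8  d3:0  d4:0.
Shift OP101→3, OP102→3, OP103→4.
Schedule OP100@1, OP101@3, OP102@3, OP103@4: d1:5  d2:5  d3:6  d4:7 — peak 7.

7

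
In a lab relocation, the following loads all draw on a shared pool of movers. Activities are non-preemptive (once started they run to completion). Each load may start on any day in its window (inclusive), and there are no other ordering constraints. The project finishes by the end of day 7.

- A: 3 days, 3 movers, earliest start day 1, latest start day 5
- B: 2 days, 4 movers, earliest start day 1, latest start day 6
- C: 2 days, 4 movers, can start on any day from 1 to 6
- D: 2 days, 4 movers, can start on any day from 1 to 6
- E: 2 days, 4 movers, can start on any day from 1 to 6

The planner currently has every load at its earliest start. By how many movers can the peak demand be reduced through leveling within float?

Early-start peak: d1:19  d2:19  d3:3  d4:0  d5:0  d6:0  d7:0 ⇒ 19.
Leveled (A@1, B@1, C@3, D@4, E@5): d1:7  d2:7  d3:7  d4:8  d5:8  d6:4  d7:0 ⇒ 8.
Reduction 19 − 8 = 11.

11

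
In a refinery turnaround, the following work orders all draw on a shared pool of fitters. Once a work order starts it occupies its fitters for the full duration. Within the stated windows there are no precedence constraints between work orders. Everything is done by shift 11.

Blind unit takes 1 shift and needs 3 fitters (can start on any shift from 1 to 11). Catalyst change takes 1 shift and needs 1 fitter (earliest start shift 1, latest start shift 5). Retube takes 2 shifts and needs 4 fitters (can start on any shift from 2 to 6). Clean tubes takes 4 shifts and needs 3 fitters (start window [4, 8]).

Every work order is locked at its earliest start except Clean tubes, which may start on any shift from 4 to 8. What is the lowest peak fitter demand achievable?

Clean tubes@4: s1:4  s2:4  s3:4  s4:3  s5:3  s6:3  s7:3  s8:0  s9:0  s10:0  s11:0 → peak 4
Clean tubes@5: s1:4  s2:4  s3:4  s4:0  s5:3  s6:3  s7:3  s8:3  s9:0  s10:0  s11:0 → peak 4
Clean tubes@6: s1:4  s2:4  s3:4  s4:0  s5:0  s6:3  s7:3  s8:3  s9:3  s10:0  s11:0 → peak 4
Clean tubes@7: s1:4  s2:4  s3:4  s4:0  s5:0  s6:0  s7:3  s8:3  s9:3  s10:3  s11:0 → peak 4
Clean tubes@8: s1:4  s2:4  s3:4  s4:0  s5:0  s6:0  s7:0  s8:3  s9:3  s10:3  s11:3 → peak 4
Best is Clean tubes@4, peak 4.

4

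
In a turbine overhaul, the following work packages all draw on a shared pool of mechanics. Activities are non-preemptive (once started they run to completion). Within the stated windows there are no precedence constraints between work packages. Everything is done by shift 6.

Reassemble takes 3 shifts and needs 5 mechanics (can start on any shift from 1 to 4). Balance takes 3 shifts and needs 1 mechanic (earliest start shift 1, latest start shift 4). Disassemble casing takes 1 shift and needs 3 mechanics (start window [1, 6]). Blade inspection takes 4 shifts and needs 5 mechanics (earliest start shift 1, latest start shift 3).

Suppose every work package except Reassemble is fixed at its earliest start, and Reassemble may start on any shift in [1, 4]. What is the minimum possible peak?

10

Reassemble@1: s1:14  s2:11  s3:11  s4:5  s5:0  s6:0 → peak 14
Reassemble@2: s1:9  s2:11  s3:11  s4:10  s5:0  s6:0 → peak 11
Reassemble@3: s1:9  s2:6  s3:11  s4:10  s5:5  s6:0 → peak 11
Reassemble@4: s1:9  s2:6  s3:6  s4:10  s5:5  s6:5 → peak 10
Best is Reassemble@4, peak 10.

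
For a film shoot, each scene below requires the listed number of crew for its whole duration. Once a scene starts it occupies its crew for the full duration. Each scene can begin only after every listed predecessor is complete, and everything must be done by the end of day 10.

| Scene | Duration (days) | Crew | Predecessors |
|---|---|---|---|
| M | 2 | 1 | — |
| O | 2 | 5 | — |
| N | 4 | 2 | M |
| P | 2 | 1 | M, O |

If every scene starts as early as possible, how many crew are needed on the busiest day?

6

Early-start schedule: M@1, O@1, N@3, P@3.
Load per day: day 1: 6, day 2: 6, day 3: 3, day 4: 3, day 5: 2, day 6: 2, day 7: 0, day 8: 0, day 9: 0, day 10: 0.
Peak is 6.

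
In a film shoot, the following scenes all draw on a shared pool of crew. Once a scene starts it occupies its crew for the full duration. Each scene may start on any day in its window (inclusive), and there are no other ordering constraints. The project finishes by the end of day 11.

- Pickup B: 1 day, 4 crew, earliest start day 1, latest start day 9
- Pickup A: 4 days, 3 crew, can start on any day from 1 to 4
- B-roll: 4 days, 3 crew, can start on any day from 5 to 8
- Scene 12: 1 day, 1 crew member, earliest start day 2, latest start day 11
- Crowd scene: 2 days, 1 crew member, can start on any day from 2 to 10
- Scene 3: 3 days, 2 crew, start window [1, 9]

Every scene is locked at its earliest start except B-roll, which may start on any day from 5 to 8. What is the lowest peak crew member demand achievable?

9

B-roll@5: d1:9  d2:7  d3:6  d4:3  d5:3  d6:3  d7:3  d8:3  d9:0  d10:0  d11:0 → peak 9
B-roll@6: d1:9  d2:7  d3:6  d4:3  d5:0  d6:3  d7:3  d8:3  d9:3  d10:0  d11:0 → peak 9
B-roll@7: d1:9  d2:7  d3:6  d4:3  d5:0  d6:0  d7:3  d8:3  d9:3  d10:3  d11:0 → peak 9
B-roll@8: d1:9  d2:7  d3:6  d4:3  d5:0  d6:0  d7:0  d8:3  d9:3  d10:3  d11:3 → peak 9
Best is B-roll@5, peak 9.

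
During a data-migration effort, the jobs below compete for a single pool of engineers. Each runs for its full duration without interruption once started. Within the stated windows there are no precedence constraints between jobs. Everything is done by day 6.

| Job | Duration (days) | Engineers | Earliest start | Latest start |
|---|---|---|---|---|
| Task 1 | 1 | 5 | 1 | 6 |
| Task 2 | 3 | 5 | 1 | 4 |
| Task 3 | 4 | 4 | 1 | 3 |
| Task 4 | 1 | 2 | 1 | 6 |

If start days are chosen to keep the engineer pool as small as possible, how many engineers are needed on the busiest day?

9

Early-start (Task 1@1, Task 2@1, Task 3@1, Task 4@1) gives peak 16: d1:16  d2:9  d3:9  d4:4  d5:0  d6:0.
Shift Task 2→2, Task 4→5.
Schedule Task 1@1, Task 2@2, Task 3@1, Task 4@5: d1:9  d2:9  d3:9  d4:9  d5:2  d6:0 — peak 9.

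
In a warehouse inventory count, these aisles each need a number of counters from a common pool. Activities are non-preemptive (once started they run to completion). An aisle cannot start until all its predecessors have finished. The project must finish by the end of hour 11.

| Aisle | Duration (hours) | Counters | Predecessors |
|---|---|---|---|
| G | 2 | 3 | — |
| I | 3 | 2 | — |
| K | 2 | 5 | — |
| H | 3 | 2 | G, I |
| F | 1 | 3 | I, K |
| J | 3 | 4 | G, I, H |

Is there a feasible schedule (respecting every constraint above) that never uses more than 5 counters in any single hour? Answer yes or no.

yes

Schedule G@1, I@1, K@4, H@6, F@6, J@9: h1:5  h2:5  h3:2  h4:5  h5:5  h6:5  h7:2  h8:2  h9:4  h10:4  h11:4 — peak 5 ≤ 5.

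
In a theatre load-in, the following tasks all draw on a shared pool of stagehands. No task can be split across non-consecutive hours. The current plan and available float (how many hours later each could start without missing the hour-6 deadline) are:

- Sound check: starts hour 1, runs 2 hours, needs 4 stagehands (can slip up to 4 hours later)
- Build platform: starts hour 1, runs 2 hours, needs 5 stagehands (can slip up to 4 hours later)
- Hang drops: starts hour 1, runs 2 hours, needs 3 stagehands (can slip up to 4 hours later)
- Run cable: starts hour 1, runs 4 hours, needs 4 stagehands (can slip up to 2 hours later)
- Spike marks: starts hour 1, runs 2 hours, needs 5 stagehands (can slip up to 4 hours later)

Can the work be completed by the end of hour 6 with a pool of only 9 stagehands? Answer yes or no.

yes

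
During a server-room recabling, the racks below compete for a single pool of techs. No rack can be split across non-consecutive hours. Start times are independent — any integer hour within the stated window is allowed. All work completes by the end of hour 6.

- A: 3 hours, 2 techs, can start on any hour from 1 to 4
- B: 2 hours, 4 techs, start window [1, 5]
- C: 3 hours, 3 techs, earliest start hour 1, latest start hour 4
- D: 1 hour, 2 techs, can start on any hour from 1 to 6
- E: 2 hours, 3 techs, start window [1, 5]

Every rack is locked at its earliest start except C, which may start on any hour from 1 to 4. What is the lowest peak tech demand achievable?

C@1: h1:14  h2:12  h3:5  h4:0  h5:0  h6:0 → peak 14
C@2: h1:11  h2:12  h3:5  h4:3  h5:0  h6:0 → peak 12
C@3: h1:11  h2:9  h3:5  h4:3  h5:3  h6:0 → peak 11
C@4: h1:11  h2:9  h3:2  h4:3  h5:3  h6:3 → peak 11
Best is C@3, peak 11.

11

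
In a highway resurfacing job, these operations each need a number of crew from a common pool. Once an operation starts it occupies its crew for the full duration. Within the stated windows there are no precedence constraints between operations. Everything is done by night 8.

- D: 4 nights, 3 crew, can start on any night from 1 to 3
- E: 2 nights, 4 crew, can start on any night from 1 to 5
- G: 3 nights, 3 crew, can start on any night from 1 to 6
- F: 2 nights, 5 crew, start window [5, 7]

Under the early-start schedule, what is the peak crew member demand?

10

Early-start schedule: D@1, E@1, G@1, F@5.
Load per night: night 1: 10, night 2: 10, night 3: 6, night 4: 3, night 5: 5, night 6: 5, night 7: 0, night 8: 0.
Peak is 10.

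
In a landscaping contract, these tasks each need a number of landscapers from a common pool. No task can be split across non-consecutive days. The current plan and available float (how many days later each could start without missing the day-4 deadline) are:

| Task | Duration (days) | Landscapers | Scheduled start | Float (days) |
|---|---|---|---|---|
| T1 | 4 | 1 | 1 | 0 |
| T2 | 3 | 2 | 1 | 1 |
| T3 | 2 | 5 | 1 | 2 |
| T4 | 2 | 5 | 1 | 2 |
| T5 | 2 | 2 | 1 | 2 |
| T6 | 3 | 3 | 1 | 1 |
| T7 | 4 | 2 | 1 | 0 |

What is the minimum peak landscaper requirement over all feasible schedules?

15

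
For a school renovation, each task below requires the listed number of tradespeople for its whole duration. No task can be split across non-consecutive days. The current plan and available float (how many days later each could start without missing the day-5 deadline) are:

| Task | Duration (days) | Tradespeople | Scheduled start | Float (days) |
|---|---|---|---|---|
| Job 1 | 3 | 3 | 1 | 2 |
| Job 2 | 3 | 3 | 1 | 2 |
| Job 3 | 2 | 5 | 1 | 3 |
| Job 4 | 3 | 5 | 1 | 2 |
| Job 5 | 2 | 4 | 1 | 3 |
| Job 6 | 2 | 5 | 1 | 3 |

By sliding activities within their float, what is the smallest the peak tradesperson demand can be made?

13

Early-start (Job 1@1, Job 2@1, Job 3@1, Job 4@1, Job 5@1, Job 6@1) gives peak 25: d1:25  d2:25  d3:11  d4:0  d5:0.
Shift Job 2→3, Job 5→4, Job 6→4.
Schedule Job 1@1, Job 2@3, Job 3@1, Job 4@1, Job 5@4, Job 6@4: d1:13  d2:13  d3:11  d4:12  d5:12 — peak 13.
Total tradesperson-days = 61 over 5 days ⇒ peak ≥ ⌈61/5⌉ = 13, so 13 is optimal.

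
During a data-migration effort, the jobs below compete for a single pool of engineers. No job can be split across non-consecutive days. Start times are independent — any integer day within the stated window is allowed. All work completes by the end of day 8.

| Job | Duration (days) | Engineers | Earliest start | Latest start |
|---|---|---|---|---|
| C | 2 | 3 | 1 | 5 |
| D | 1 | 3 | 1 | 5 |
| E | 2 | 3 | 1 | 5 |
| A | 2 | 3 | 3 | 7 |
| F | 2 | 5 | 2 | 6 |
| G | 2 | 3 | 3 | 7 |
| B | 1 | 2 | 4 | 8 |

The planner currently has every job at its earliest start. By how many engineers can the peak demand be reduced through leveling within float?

5

Early-start peak: d1:9  d2:11  d3:11  d4:8  d5:0  d6:0  d7:0  d8:0 ⇒ 11.
Leveled (C@1, D@1, E@2, A@3, F@5, G@7, B@4): d1:6  d2:6  d3:6  d4:5  d5:5  d6:5  d7:3  d8:3 ⇒ 6.
Reduction 11 − 6 = 5.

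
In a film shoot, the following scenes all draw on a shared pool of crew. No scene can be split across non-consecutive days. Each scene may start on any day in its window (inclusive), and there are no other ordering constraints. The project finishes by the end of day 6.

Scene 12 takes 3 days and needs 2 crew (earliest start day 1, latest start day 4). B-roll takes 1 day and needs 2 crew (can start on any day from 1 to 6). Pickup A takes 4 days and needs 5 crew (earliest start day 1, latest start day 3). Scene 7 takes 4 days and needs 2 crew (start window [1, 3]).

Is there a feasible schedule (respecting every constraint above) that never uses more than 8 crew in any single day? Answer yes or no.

no

The minimum achievable peak is 9; 8 < 9, so no feasible schedule stays within the cap.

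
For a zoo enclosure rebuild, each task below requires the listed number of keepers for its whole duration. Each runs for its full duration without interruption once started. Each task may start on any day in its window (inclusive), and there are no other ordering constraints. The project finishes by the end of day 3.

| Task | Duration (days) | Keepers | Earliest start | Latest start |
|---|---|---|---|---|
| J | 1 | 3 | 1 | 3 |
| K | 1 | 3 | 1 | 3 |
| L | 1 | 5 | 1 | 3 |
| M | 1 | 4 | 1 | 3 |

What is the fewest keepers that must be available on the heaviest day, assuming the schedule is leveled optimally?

6

Early-start (J@1, K@1, L@1, M@1) gives peak 15: d1:15  d2:0  d3:0.
Shift L→2, M→3.
Schedule J@1, K@1, L@2, M@3: d1:6  d2:5  d3:4 — peak 6.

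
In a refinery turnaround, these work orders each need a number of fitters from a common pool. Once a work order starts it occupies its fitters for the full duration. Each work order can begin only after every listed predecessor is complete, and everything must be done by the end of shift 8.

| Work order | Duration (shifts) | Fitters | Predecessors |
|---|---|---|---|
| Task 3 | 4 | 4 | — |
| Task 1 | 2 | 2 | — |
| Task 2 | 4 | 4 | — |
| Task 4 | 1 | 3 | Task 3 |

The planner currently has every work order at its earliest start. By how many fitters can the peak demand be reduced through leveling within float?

Early-start peak: s1:10  s2:10  s3:8  s4:8  s5:3  s6:0  s7:0  s8:0 ⇒ 10.
Leveled (Task 3@1, Task 1@1, Task 2@5, Task 4@5): s1:6  s2:6  s3:4  s4:4  s5:7  s6:4  s7:4  s8:4 ⇒ 7.
Reduction 10 − 7 = 3.

3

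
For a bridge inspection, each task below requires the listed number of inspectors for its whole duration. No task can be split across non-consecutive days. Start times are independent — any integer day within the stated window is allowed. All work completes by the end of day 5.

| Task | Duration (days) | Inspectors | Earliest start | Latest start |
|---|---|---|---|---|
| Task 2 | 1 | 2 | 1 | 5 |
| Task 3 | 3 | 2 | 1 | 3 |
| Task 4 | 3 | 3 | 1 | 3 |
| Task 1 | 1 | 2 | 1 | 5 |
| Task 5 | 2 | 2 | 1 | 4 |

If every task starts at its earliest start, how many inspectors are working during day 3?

5

At early start, day 3 has: Task 3, Task 4.
Demand: 2 + 3 = 5.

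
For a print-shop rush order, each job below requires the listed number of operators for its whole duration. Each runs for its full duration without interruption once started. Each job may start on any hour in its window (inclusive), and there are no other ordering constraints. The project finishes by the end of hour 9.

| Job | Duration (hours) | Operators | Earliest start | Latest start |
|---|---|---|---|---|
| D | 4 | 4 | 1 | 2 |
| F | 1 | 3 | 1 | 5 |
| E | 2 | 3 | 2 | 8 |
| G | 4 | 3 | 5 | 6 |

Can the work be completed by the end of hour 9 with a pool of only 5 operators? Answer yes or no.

no

The minimum achievable peak is 6; 5 < 6, so no feasible schedule stays within the cap.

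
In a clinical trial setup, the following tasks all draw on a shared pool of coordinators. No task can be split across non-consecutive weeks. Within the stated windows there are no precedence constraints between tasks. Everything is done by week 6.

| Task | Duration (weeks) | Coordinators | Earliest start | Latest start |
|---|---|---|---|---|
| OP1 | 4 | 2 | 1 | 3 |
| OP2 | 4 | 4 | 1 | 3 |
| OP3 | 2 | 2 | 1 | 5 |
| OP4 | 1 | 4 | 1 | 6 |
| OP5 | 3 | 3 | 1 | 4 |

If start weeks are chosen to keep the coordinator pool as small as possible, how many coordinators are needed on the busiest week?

Early-start (OP1@1, OP2@1, OP3@1, OP4@1, OP5@1) gives peak 15: w1:15  w2:11  w3:9  w4:6  w5:0  w6:0.
Shift OP4→5, OP5→3.
Schedule OP1@1, OP2@1, OP3@1, OP4@5, OP5@3: w1:8  w2:8  w3:9  w4:9  w5:7  w6:0 — peak 9.

9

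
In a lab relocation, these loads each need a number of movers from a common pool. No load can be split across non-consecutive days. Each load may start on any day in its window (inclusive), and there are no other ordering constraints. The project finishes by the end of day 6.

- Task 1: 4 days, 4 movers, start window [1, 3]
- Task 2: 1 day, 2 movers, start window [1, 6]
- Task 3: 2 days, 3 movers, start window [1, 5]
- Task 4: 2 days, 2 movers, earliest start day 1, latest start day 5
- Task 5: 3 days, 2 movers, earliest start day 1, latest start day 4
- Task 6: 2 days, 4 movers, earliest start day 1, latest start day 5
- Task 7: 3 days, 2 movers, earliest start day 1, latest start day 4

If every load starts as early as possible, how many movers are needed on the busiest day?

Early-start schedule: Task 1@1, Task 2@1, Task 3@1, Task 4@1, Task 5@1, Task 6@1, Task 7@1.
Load per day: day 1: 19, day 2: 17, day 3: 8, day 4: 4, day 5: 0, day 6: 0.
Peak is 19.

19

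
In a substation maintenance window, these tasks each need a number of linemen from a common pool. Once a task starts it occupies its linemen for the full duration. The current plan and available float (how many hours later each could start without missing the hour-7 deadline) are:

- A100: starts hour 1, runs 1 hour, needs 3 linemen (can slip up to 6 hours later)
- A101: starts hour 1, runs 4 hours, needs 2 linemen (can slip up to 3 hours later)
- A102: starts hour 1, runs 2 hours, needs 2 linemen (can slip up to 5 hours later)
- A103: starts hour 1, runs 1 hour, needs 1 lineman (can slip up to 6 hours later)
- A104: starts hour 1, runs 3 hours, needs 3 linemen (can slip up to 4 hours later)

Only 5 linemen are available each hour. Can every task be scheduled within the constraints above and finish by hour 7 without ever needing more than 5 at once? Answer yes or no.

yes

Schedule A100@1, A101@1, A102@2, A103@2, A104@4: h1:5  h2:5  h3:4  h4:5  h5:3  h6:3  h7:0 — peak 5 ≤ 5.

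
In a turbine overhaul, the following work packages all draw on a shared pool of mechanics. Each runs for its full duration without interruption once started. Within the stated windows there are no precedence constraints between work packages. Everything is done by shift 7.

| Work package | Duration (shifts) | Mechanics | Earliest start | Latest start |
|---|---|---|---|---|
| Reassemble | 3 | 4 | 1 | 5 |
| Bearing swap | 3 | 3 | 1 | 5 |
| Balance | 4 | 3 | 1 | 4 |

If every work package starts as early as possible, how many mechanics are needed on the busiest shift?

10

Early-start schedule: Reassemble@1, Bearing swap@1, Balance@1.
Load per shift: shift 1: 10, shift 2: 10, shift 3: 10, shift 4: 3, shift 5: 0, shift 6: 0, shift 7: 0.
Peak is 10.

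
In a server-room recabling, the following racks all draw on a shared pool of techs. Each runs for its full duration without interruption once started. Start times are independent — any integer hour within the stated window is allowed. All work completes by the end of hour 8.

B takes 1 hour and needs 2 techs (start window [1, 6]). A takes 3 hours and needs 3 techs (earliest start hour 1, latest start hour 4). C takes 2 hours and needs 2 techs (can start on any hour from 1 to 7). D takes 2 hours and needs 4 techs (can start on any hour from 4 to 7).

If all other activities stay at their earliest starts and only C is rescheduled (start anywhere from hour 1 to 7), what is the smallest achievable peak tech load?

C@1: h1:7  h2:5  h3:3  h4:4  h5:4  h6:0  h7:0  h8:0 → peak 7
C@2: h1:5  h2:5  h3:5  h4:4  h5:4  h6:0  h7:0  h8:0 → peak 5
C@3: h1:5  h2:3  h3:5  h4:6  h5:4  h6:0  h7:0  h8:0 → peak 6
C@4: h1:5  h2:3  h3:3  h4:6  h5:6  h6:0  h7:0  h8:0 → peak 6
C@5: h1:5  h2:3  h3:3  h4:4  h5:6  h6:2  h7:0  h8:0 → peak 6
C@6: h1:5  h2:3  h3:3  h4:4  h5:4  h6:2  h7:2  h8:0 → peak 5
C@7: h1:5  h2:3  h3:3  h4:4  h5:4  h6:0  h7:2  h8:2 → peak 5
Best is C@2, peak 5.

5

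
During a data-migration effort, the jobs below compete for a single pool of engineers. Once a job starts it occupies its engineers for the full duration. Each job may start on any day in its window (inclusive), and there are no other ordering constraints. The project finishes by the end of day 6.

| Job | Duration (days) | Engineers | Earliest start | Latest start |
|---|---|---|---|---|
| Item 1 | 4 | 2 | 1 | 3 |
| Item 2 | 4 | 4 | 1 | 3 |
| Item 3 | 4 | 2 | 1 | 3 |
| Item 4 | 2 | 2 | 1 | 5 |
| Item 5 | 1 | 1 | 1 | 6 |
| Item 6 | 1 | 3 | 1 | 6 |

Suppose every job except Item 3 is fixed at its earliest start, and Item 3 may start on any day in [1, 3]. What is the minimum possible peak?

12

Item 3@1: d1:14  d2:10  d3:8  d4:8  d5:0  d6:0 → peak 14
Item 3@2: d1:12  d2:10  d3:8  d4:8  d5:2  d6:0 → peak 12
Item 3@3: d1:12  d2:8  d3:8  d4:8  d5:2  d6:2 → peak 12
Best is Item 3@2, peak 12.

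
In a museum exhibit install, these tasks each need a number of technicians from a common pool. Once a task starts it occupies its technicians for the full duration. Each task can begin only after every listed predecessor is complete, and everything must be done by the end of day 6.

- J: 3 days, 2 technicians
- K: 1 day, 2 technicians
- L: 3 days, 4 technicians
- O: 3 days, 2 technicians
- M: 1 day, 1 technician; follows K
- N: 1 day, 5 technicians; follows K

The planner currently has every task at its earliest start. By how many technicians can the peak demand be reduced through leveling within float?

7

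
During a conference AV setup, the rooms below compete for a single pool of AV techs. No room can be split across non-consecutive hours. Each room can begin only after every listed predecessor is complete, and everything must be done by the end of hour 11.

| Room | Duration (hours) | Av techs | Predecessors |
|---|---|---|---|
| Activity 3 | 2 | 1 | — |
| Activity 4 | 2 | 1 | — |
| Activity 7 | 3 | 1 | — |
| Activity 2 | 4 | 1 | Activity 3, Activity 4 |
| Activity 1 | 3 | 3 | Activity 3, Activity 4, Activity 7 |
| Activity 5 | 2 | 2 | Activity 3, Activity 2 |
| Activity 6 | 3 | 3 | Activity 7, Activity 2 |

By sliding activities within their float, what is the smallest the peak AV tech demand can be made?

4

Early-start (Activity 3@1, Activity 4@1, Activity 7@1, Activity 2@3, Activity 1@4, Activity 5@7, Activity 6@7) gives peak 5: h1:3  h2:3  h3:2  h4:4  h5:4  h6:4  h7:5  h8:5  h9:3  h10:0  h11:0.
Shift Activity 6→9.
Schedule Activity 3@1, Activity 4@1, Activity 7@1, Activity 2@3, Activity 1@4, Activity 5@7, Activity 6@9: h1:3  h2:3  h3:2  h4:4  h5:4  h6:4  h7:2  h8:2  h9:3  h10:3  h11:3 — peak 4.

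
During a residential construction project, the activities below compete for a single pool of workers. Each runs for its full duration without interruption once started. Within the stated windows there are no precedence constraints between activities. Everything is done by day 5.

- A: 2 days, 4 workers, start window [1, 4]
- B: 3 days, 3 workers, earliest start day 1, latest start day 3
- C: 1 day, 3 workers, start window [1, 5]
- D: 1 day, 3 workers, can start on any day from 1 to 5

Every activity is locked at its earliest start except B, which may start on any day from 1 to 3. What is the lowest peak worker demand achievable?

10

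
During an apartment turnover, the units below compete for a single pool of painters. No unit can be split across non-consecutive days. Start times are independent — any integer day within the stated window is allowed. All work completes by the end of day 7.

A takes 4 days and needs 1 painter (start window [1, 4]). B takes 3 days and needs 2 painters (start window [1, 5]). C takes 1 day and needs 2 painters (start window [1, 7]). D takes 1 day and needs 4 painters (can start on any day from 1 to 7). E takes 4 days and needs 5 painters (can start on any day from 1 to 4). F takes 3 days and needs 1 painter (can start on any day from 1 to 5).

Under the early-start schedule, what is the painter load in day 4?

At early start, day 4 has: A, E.
Demand: 1 + 5 = 6.

6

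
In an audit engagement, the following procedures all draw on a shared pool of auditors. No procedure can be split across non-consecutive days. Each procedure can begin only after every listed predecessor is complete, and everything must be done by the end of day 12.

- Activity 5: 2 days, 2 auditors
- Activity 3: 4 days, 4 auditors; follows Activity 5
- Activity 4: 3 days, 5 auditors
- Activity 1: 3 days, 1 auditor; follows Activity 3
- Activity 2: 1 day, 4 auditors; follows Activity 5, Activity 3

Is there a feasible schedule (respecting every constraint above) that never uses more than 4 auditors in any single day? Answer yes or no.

no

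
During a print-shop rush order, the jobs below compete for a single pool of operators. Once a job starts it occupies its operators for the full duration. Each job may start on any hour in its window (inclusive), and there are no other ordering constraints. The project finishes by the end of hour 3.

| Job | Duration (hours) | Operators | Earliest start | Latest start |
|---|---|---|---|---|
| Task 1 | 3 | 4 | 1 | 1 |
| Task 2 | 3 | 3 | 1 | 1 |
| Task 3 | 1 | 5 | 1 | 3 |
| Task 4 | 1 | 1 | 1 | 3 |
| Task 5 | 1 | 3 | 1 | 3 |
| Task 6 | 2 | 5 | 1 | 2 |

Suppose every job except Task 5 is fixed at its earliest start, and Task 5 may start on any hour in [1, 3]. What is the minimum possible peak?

18

Task 5@1: h1:21  h2:12  h3:7 → peak 21
Task 5@2: h1:18  h2:15  h3:7 → peak 18
Task 5@3: h1:18  h2:12  h3:10 → peak 18
Best is Task 5@2, peak 18.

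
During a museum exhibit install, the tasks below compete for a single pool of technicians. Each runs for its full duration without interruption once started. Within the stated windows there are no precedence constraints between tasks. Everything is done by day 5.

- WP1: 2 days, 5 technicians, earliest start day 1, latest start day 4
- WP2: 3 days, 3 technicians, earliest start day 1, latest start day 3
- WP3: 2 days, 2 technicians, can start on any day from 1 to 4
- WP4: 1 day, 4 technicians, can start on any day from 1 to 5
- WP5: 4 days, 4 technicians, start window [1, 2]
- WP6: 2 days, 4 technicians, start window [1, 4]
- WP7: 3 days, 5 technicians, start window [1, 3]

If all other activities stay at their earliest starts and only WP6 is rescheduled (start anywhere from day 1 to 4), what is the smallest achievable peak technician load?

WP6@1: d1:27  d2:23  d3:12  d4:4  d5:0 → peak 27
WP6@2: d1:23  d2:23  d3:16  d4:4  d5:0 → peak 23
WP6@3: d1:23  d2:19  d3:16  d4:8  d5:0 → peak 23
WP6@4: d1:23  d2:19  d3:12  d4:8  d5:4 → peak 23
Best is WP6@2, peak 23.

23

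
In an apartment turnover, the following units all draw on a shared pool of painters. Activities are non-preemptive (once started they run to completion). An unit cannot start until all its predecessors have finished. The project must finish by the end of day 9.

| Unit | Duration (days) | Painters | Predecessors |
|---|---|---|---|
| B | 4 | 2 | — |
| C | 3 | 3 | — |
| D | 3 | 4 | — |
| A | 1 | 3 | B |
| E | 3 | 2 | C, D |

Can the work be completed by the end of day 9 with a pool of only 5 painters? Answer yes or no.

yes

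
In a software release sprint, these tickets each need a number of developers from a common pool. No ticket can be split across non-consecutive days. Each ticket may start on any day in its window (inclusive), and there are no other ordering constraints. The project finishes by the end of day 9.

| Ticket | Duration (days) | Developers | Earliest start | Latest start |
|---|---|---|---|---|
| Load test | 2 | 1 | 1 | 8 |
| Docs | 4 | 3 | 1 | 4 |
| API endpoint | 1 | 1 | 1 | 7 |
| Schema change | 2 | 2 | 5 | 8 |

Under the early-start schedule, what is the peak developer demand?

Early-start schedule: Load test@1, Docs@1, API endpoint@1, Schema change@5.
Load per day: day 1: 5, day 2: 4, day 3: 3, day 4: 3, day 5: 2, day 6: 2, day 7: 0, day 8: 0, day 9: 0.
Peak is 5.

5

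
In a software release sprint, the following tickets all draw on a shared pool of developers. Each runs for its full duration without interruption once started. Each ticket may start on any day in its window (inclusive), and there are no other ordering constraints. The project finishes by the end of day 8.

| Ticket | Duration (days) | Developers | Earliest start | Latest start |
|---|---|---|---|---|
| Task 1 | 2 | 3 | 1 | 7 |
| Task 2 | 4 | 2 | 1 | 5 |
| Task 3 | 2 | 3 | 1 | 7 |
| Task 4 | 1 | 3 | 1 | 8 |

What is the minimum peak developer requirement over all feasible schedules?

5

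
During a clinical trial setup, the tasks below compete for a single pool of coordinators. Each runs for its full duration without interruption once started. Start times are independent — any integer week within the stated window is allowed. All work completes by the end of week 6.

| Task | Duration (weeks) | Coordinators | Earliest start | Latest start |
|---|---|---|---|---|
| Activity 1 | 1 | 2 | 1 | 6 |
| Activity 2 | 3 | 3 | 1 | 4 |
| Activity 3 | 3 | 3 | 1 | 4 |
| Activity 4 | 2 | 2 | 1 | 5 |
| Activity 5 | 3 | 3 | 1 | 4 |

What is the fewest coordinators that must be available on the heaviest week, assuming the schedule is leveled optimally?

Early-start (Activity 1@1, Activity 2@1, Activity 3@1, Activity 4@1, Activity 5@1) gives peak 13: w1:13  w2:11  w3:9  w4:0  w5:0  w6:0.
Shift Activity 3→2, Activity 4→5, Activity 5→4.
Schedule Activity 1@1, Activity 2@1, Activity 3@2, Activity 4@5, Activity 5@4: w1:5  w2:6  w3:6  w4:6  w5:5  w6:5 — peak 6.
Total coordinator-weeks = 33 over 6 weeks ⇒ peak ≥ ⌈33/6⌉ = 6, so 6 is optimal.

6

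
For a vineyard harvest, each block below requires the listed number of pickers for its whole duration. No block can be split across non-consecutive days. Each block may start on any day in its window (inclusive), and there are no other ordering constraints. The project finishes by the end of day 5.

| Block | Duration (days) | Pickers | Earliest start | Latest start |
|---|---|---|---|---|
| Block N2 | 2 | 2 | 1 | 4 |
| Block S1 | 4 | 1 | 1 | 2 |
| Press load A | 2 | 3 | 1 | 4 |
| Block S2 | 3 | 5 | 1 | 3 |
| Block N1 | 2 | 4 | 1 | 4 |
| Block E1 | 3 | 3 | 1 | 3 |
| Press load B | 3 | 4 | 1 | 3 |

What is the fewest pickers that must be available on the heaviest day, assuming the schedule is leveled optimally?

13

Early-start (Block N2@1, Block S1@1, Press load A@1, Block S2@1, Block N1@1, Block E1@1, Press load B@1) gives peak 22: d1:22  d2:22  d3:13  d4:1  d5:0.
Shift Block N1→4, Block E1→3, Press load B→3.
Schedule Block N2@1, Block S1@1, Press load A@1, Block S2@1, Block N1@4, Block E1@3, Press load B@3: d1:11  d2:11  d3:13  d4:12  d5:11 — peak 13.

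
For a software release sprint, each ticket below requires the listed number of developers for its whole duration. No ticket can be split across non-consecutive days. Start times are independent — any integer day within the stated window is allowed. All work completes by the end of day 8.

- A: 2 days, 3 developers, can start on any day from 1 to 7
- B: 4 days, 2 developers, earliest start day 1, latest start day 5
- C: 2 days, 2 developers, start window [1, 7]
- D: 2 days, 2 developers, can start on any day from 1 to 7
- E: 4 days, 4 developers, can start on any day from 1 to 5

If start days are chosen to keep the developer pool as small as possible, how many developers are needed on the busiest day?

Early-start (A@1, B@1, C@1, D@1, E@1) gives peak 13: d1:13  d2:13  d3:6  d4:6  d5:0  d6:0  d7:0  d8:0.
Shift C→3, D→3, E→5.
Schedule A@1, B@1, C@3, D@3, E@5: d1:5  d2:5  d3:6  d4:6  d5:4  d6:4  d7:4  d8:4 — peak 6.

6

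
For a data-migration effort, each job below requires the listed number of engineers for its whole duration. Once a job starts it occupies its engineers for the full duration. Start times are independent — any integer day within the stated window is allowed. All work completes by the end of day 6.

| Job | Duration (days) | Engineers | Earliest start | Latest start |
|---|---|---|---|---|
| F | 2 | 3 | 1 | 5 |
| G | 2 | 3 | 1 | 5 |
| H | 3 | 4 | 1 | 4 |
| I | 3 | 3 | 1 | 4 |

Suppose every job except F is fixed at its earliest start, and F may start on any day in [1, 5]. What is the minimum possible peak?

10

F@1: d1:13  d2:13  d3:7  d4:0  d5:0  d6:0 → peak 13
F@2: d1:10  d2:13  d3:10  d4:0  d5:0  d6:0 → peak 13
F@3: d1:10  d2:10  d3:10  d4:3  d5:0  d6:0 → peak 10
F@4: d1:10  d2:10  d3:7  d4:3  d5:3  d6:0 → peak 10
F@5: d1:10  d2:10  d3:7  d4:0  d5:3  d6:3 → peak 10
Best is F@3, peak 10.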